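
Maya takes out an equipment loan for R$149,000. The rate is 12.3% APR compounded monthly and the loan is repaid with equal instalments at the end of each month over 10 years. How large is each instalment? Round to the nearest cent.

R$2,163.64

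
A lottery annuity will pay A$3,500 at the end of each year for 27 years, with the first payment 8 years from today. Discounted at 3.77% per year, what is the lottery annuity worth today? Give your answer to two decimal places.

A$45,270.67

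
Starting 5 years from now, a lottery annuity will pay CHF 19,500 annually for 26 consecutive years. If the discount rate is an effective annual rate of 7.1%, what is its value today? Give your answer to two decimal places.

CHF 173,663.47

PV at t=4 (ordinary 26-year annuity): 19500 × a(26|0.071) = 19500 × 11.717414 = 228,489.5644
Discount back 4 years: 228,489.5644 × (1+0.071)^(−4) = 228,489.5644 × 0.760050 = 173,663.4748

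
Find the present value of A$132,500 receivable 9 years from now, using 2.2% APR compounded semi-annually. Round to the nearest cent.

With 2 periods per year: i = 0.011, n = 18.
PV = 132,500 / (1 + 0.011)^18 = 132,500 / 1.217645 = 108,816.5813

A$108,816.58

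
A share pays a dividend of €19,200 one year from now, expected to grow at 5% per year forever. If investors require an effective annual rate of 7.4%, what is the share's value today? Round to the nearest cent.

€800,000.00

PV = PMT / (i − g) = 19200 / (0.074 − 0.05) = 19200 / 0.024000 = 800,000.0000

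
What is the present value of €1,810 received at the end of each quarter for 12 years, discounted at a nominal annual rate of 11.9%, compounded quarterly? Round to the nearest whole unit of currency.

i = 0.119/4 = 0.02975 per quarter; n = 12·4 = 48.
PV = PMT · [1 − (1+i)^(−n)] / i = 1810 · 25.383696 = 45,944.4901

€45,944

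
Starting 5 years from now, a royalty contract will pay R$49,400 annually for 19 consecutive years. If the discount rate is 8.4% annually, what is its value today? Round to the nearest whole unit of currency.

Value one period before first payment (t=4): 49400 × [1 − (1+0.084)^(−19)] / 0.084 = 49400 × 9.333393 = 461,069.6246
PV₀ = 461,069.6246 / (1+0.084)^4 = 461,069.6246 / 1.380757 = 333,925.3447

R$333,925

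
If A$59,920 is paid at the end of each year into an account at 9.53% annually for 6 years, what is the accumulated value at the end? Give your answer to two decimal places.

FV = PMT · [(1+i)^n − 1] / i = 59920 · 7.624627 = 456,867.6747

A$456,867.67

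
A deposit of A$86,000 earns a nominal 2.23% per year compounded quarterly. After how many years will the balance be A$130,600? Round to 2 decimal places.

Periodic rate i = 0.0223/4 = 0.005575.
n = ln(130600/86000) / ln(1+0.005575) = ln(1.51860) / 0.005560 = 75.1490 quarters
= 75.1490/4 years

18.79 years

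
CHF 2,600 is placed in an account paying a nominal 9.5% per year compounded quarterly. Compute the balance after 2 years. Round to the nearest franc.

i = 0.095/4 = 0.02375 per quarter; n = 2·4 = 8.
2,600 × (1+0.02375)^8 = 2,600 × 1.206567 = 3,137.0733

CHF 3,137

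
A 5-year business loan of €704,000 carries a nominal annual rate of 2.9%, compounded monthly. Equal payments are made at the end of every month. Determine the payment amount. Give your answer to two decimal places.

Periodic rate i = 0.029/12 = 0.00241667; n = 5 × 12 = 60 periods.
PMT = 704000 / ( [1 − (1+0.00241667)^(−60)] / 0.00241667 ) = 704000 / 55.790225 = 12,618.6979

€12,618.70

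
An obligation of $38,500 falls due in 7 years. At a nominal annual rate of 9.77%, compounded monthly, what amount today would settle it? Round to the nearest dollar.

$19,483

Periodic rate i = 0.0977/12 = 0.00814167; n = 7 × 12 = 84 periods.
PV = 38,500 / (1 + 0.00814167)^84 = 38,500 / 1.976111 = 19,482.7073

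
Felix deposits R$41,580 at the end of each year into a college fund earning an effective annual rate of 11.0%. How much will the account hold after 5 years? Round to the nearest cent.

R$258,951.98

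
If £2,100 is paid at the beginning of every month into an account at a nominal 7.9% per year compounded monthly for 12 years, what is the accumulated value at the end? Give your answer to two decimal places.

Periodic rate i = 0.079/12 = 0.00658333; n = 12 × 12 = 144 periods.
FV = PMT · [(1+i)^n − 1] / i × (1+i) = 2100 · 240.439136 = 504,922.1850
(Beginning-of-period payments → annuity-due factor ×(1+i).)

£504,922.19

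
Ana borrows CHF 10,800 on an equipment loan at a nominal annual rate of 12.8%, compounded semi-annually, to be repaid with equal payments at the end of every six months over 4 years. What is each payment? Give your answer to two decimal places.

CHF 1,766.82

Periodic rate i = 0.128/2 = 0.064; n = 4 × 2 = 8 periods.
Annuity-PV factor = 6.112668; PMT = 10800 / 6.112668 = 1,766.8226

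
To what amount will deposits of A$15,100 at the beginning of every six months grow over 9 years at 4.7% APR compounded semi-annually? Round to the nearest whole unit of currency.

i = 0.047/2 = 0.0235 per half-year; n = 9·2 = 18.
Accumulation factor s(18|0.0235) × (1+i) = 22.607682; FV = 15100 × 22.607682 = 341,375.9990
(annuity-due: payments at period start, so ×(1+i).)

A$341,376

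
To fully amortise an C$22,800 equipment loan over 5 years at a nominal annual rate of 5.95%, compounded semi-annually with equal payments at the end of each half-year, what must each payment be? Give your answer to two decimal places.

C$2,669.45

i = 0.0595/2 = 0.02975 per half-year; n = 5·2 = 10.
PMT = 22800 / ( [1 − (1+0.02975)^(−10)] / 0.02975 ) = 22800 / 8.541096 = 2,669.4465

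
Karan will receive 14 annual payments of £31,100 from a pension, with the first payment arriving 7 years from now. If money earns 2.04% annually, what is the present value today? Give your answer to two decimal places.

£332,602.46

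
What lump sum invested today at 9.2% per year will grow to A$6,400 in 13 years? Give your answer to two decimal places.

PV = FV·(1+i)^(−n) = 6,400 × 0.318497 = 2,038.3825

A$2,038.38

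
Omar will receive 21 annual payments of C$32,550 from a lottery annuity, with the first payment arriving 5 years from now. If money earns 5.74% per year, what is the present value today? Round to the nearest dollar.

PV at t=4 (ordinary 21-year annuity): 32550 × a(21|0.0574) = 32550 × 12.025718 = 391,437.1160
Discount back 4 years: 391,437.1160 × (1+0.0574)^(−4) = 391,437.1160 × 0.799913 = 313,115.6528

C$313,116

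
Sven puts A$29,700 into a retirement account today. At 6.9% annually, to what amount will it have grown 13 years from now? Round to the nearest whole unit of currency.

29,700 × (1+0.069)^13 = 29,700 × 2.380730 = 70,707.6848

A$70,708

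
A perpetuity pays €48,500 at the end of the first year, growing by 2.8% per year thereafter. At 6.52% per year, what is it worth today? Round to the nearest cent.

€1,303,763.44

PV = PMT / (i − g) = 48500 / (0.0652 − 0.028) = 48500 / 0.037200 = 1,303,763.4409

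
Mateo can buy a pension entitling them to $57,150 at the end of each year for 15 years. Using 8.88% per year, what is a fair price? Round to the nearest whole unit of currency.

$463,950

Annuity factor a(15|0.0888) = 8.118109; PV = 57150 × 8.118109 = 463,949.9577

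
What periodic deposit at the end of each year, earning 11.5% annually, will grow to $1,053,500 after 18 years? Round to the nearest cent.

$19,877.61

FV-annuity factor = 52.999320; PMT = 1.0535e+06 / 52.999320 = 19,877.6135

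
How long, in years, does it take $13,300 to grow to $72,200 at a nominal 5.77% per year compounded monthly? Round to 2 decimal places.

29.39 years

Periodic rate i = 0.0577/12 = 0.00480833.
(1+i)^n = 72200/13300 = 5.42857, so n = ln 5.42857 / ln 1.00481 = 352.6669 months
= 352.6669/12 years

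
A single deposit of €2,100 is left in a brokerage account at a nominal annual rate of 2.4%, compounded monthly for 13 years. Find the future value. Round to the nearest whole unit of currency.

With 12 periods per year: i = 0.002, n = 156.
2,100 × (1+0.002)^156 = 2,100 × 1.365729 = 2,868.0311

€2,868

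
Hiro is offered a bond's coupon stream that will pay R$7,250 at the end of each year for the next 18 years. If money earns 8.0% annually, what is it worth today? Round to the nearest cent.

R$67,946.18

PV = PMT · [1 − (1+i)^(−n)] / i = 7250 · 9.371887 = 67,946.1817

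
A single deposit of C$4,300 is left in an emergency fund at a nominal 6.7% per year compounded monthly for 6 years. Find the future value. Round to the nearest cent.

C$6,420.51

With 12 periods per year: i = 0.00558333, n = 72.
FV = PV·(1+i)^n = 4,300 × 1.493141 = 6,420.5060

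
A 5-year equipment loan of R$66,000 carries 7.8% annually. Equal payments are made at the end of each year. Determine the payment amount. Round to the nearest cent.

R$16,443.08

PMT = 66000 / ( [1 − (1+0.078)^(−5)] / 0.078 ) = 66000 / 4.013845 = 16,443.0845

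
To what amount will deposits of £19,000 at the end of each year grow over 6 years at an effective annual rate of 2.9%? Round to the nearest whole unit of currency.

Accumulation factor s(6|0.029) = 6.452190; FV = 19000 × 6.452190 = 122,591.6119

£122,592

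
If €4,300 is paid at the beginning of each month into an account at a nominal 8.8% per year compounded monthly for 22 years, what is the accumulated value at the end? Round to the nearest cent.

i = 0.088/12 = 0.00733333 per month; n = 22·12 = 264.
FV = PMT · [(1+i)^n − 1] / i × (1+i) = 4300 · 807.997999 = 3,474,391.3974
Payments are at the start of each period, so multiply by (1+i).

€3,474,391.40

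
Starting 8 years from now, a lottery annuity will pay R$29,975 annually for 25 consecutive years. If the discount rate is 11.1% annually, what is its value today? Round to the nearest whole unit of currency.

R$119,950

Value one period before first payment (t=7): 29975 × [1 − (1+0.111)^(−25)] / 0.111 = 29975 × 8.360635 = 250,610.0363
PV₀ = 250,610.0363 / (1+0.111)^7 = 250,610.0363 / 2.089288 = 119,949.9433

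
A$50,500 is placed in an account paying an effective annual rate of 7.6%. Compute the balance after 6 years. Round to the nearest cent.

FV = 50,500 × (1 + 0.076)^6 = 78,372.7356

A$78,372.74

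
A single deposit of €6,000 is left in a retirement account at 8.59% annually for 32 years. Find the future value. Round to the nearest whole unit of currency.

€83,835

FV = 6,000 × (1 + 0.0859)^32 = 83,835.1046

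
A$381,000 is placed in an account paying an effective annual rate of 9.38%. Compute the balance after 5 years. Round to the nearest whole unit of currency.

381,000 × (1+0.0938)^5 = 381,000 × 1.565632 = 596,505.6627

A$596,506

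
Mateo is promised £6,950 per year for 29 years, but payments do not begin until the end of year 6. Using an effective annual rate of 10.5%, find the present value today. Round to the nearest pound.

Value one period before first payment (t=5): 6950 × [1 − (1+0.105)^(−29)] / 0.105 = 6950 × 8.997423 = 62,532.0909
Discount back 5 years: 62,532.0909 × (1+0.105)^(−5) = 62,532.0909 × 0.607000 = 37,956.9721

£37,957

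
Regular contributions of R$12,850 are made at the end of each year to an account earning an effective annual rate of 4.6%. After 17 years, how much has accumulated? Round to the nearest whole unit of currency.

R$320,697

Accumulation factor s(17|0.046) = 24.956991; FV = 12850 × 24.956991 = 320,697.3283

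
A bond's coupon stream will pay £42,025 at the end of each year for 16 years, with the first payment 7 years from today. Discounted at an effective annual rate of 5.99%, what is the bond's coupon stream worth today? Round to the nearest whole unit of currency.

£299,772

Value one period before first payment (t=6): 42025 × [1 − (1+0.0599)^(−16)] / 0.0599 = 42025 × 10.112839 = 424,992.0592
PV₀ = 424,992.0592 / (1+0.0599)^6 = 424,992.0592 / 1.417716 = 299,772.2742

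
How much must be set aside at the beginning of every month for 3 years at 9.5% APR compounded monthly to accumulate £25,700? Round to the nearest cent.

£614.92

i = 0.095/12 = 0.00791667 per month; n = 3·12 = 36.
FV-annuity factor × (1+i) = 41.794030; PMT = 25700 / 41.794030 = 614.9204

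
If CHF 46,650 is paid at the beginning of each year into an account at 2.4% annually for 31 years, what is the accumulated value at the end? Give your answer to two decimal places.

CHF 2,161,424.80

FV = 46650 × [(1+0.024)^31 − 1] / 0.024 × (1+i) = 46650 × 46.332793 = 2,161,424.8011
(Beginning-of-period payments → annuity-due factor ×(1+i).)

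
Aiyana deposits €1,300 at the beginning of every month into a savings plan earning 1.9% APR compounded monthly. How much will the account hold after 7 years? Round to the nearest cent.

With 12 periods per year: i = 0.00158333, n = 84.
FV = PMT · [(1+i)^n − 1] / i × (1+i) = 1300 · 89.908359 = 116,880.8661
(Beginning-of-period payments → annuity-due factor ×(1+i).)

€116,880.87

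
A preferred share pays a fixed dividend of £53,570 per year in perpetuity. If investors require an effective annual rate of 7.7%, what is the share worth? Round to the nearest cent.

£695,714.29

PV = PMT / i = 53570 / 0.077 = 695,714.2857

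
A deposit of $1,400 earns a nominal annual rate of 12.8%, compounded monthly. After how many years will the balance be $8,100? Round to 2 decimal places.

13.79 years

Periodic rate i = 0.128/12 = 0.0106667.
n = ln(8100/1400) / ln(1+0.0106667) = ln(5.78571) / 0.010610 = 165.4441 months
= 165.4441/12 years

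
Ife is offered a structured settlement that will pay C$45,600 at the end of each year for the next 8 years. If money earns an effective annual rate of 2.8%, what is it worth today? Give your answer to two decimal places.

PV = 45600 × [1 − (1+0.028)^(−8)] / 0.028 = 45600 × 7.079295 = 322,815.8377

C$322,815.84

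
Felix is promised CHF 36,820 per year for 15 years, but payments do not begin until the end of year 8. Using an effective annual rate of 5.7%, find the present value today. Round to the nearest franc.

CHF 247,420

PV at t=7 (ordinary 15-year annuity): 36820 × a(15|0.057) = 36820 × 9.905496 = 364,720.3600
PV₀ = 364,720.3600 / (1+0.057)^7 = 364,720.3600 / 1.474093 = 247,420.1676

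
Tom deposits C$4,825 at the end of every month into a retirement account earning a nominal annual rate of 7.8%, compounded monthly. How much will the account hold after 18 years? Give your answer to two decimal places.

C$2,266,263.37

i = 0.078/12 = 0.0065 per month; n = 18·12 = 216.
FV = PMT · [(1+i)^n − 1] / i = 4825 · 469.691890 = 2,266,263.3672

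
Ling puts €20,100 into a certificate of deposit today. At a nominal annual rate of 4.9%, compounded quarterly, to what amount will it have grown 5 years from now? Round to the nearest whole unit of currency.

€25,642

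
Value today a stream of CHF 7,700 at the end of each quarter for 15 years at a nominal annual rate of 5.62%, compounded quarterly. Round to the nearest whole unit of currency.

i = 0.0562/4 = 0.01405 per quarter; n = 15·4 = 60.
Annuity factor a(60|0.01405) = 40.359424; PV = 7700 × 40.359424 = 310,767.5649

CHF 310,768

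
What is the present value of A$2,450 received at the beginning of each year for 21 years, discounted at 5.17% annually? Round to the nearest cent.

A$32,547.07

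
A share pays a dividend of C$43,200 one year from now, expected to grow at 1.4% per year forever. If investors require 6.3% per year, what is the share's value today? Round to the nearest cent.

C$881,632.65

PV = D₁/(r − g) = 43200/(0.063 − 0.014) = 881,632.6531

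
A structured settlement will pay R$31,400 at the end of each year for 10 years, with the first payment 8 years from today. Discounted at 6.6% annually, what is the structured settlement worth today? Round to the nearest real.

Value one period before first payment (t=7): 31400 × [1 − (1+0.066)^(−10)] / 0.066 = 31400 × 7.155308 = 224,676.6822
Discount back 7 years: 224,676.6822 × (1+0.066)^(−7) = 224,676.6822 × 0.639292 = 143,634.1039

R$143,634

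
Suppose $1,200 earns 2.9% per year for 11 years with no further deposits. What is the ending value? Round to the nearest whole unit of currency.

1,200 × (1+0.029)^11 = 1,200 × 1.369522 = 1,643.4268

$1,643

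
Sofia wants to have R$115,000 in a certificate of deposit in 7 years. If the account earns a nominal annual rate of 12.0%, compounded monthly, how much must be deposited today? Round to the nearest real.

R$49,854

i = 0.12/12 = 0.01 per month; n = 7·12 = 84.
PV = FV·(1+i)^(−n) = 115,000 × 0.433515 = 49,854.2793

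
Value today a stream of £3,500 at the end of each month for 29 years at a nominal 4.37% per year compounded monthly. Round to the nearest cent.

With 12 periods per year: i = 0.00364167, n = 348.
PV = 3500 × [1 − (1+0.00364167)^(−348)] / 0.00364167 = 3500 × 197.096609 = 689,838.1324

£689,838.13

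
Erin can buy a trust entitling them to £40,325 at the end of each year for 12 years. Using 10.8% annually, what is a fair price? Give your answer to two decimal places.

£264,317.62

Annuity factor a(12|0.108) = 6.554684; PV = 40325 × 6.554684 = 264,317.6200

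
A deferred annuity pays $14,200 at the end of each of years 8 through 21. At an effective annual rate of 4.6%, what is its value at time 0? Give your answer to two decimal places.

$105,273.84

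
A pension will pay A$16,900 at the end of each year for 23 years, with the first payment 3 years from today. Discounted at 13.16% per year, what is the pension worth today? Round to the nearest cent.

A$94,448.49

Value one period before first payment (t=2): 16900 × [1 − (1+0.1316)^(−23)] / 0.1316 = 16900 × 7.156393 = 120,943.0409
PV₀ = 120,943.0409 / (1+0.1316)^2 = 120,943.0409 / 1.280519 = 94,448.4873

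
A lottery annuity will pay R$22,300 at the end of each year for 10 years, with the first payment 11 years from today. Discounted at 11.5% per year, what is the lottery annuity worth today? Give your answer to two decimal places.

Value one period before first payment (t=10): 22300 × [1 − (1+0.115)^(−10)] / 0.115 = 22300 × 5.767771 = 128,621.2875
PV₀ = 128,621.2875 / (1+0.115)^10 = 128,621.2875 / 2.969947 = 43,307.6062

R$43,307.61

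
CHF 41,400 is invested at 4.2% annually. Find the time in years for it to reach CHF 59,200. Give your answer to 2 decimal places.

(1+i)^n = 59200/41400 = 1.42995, so n = ln 1.42995 / ln 1.042 = 8.6928 years

8.69 years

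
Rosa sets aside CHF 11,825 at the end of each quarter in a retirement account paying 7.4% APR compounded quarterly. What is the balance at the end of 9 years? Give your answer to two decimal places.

Periodic rate i = 0.074/4 = 0.0185; n = 9 × 4 = 36 periods.
Accumulation factor s(36|0.0185) = 50.520368; FV = 11825 × 50.520368 = 597,403.3477

CHF 597,403.35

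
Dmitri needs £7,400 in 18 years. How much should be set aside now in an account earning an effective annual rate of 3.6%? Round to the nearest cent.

£3,915.22

PV = FV·(1+i)^(−n) = 7,400 × 0.529084 = 3,915.2196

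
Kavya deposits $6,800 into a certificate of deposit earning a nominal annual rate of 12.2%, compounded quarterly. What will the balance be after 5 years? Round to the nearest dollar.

With 4 periods per year: i = 0.0305, n = 20.
FV = PV·(1+i)^n = 6,800 × 1.823727 = 12,401.3463

$12,401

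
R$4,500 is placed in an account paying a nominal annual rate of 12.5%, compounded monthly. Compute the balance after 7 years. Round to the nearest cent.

i = 0.125/12 = 0.0104167 per month; n = 7·12 = 84.
FV = 4,500 × (1 + 0.0104167)^84 = 10,746.1925

R$10,746.19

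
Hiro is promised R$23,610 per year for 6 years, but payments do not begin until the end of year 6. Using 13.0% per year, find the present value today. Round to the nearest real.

R$51,227

Value one period before first payment (t=5): 23610 × [1 − (1+0.13)^(−6)] / 0.13 = 23610 × 3.997550 = 94,382.1505
Discount back 5 years: 94,382.1505 × (1+0.13)^(−5) = 94,382.1505 × 0.542760 = 51,226.8500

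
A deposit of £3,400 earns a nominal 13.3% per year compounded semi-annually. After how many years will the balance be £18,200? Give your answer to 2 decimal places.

13.03 years

Periodic rate i = 0.133/2 = 0.0665.
n = ln(18200/3400) / ln(1+0.0665) = ln(5.35294) / 0.064382 = 26.0576 half-years
= 26.0576/2 years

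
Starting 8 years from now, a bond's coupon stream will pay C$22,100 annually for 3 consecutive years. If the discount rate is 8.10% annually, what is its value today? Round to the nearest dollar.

C$32,958

Value one period before first payment (t=7): 22100 × [1 − (1+0.081)^(−3)] / 0.081 = 22100 × 2.572454 = 56,851.2327
Discount back 7 years: 56,851.2327 × (1+0.081)^(−7) = 56,851.2327 × 0.579722 = 32,957.9377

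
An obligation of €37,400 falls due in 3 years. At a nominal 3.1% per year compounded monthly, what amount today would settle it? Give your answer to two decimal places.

€34,082.72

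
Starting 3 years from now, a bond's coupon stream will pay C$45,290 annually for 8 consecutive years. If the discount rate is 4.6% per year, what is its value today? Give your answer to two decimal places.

PV at t=2 (ordinary 8-year annuity): 45290 × a(8|0.046) = 45290 × 6.569022 = 297,510.9954
Discount back 2 years: 297,510.9954 × (1+0.046)^(−2) = 297,510.9954 × 0.913980 = 271,919.0610

C$271,919.06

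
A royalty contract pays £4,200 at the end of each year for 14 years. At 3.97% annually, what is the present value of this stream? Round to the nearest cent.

Annuity factor a(14|0.0397) = 10.584074; PV = 4200 × 10.584074 = 44,453.1124

£44,453.11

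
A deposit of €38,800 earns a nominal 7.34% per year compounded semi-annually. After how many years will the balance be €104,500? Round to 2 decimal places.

13.74 years

Periodic rate i = 0.0734/2 = 0.0367.
n = ln(104500/38800) / ln(1+0.0367) = ln(2.69330) / 0.036043 = 27.4888 half-years
= 27.4888/2 years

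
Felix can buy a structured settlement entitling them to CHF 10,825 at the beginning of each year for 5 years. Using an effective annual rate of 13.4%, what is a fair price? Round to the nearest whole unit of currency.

CHF 42,758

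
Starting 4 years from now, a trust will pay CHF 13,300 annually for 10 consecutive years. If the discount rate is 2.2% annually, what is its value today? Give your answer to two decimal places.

Value one period before first payment (t=3): 13300 × [1 − (1+0.022)^(−10)] / 0.022 = 13300 × 8.889311 = 118,227.8377
PV₀ = 118,227.8377 / (1+0.022)^3 = 118,227.8377 / 1.067463 = 110,755.9482

CHF 110,755.95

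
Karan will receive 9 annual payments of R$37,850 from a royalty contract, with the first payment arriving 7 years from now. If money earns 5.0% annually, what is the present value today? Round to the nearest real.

Value one period before first payment (t=6): 37850 × [1 − (1+0.05)^(−9)] / 0.05 = 37850 × 7.107822 = 269,031.0504
Discount back 6 years: 269,031.0504 × (1+0.05)^(−6) = 269,031.0504 × 0.746215 = 200,755.1120

R$200,755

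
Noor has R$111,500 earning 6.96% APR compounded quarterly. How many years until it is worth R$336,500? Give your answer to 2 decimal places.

16.01 years

Periodic rate i = 0.0696/4 = 0.0174.
n = ln(336500/111500) / ln(1+0.0174) = ln(3.01794) / 0.017250 = 64.0319 quarters
= 64.0319/4 years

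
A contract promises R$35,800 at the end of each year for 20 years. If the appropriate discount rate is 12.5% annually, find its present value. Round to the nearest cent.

PV = 35800 × [1 − (1+0.125)^(−20)] / 0.125 = 35800 × 7.241353 = 259,240.4503

R$259,240.45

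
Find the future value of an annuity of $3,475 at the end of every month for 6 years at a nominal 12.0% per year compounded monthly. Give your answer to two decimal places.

$363,867.01

Periodic rate i = 0.12/12 = 0.01; n = 6 × 12 = 72 periods.
Accumulation factor s(72|0.01) = 104.709931; FV = 3475 × 104.709931 = 363,867.0110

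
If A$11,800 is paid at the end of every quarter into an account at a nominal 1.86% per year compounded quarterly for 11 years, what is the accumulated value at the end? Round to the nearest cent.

i = 0.0186/4 = 0.00465 per quarter; n = 11·4 = 44.
FV = PMT · [(1+i)^n − 1] / i = 11800 · 48.699441 = 574,653.4027

A$574,653.40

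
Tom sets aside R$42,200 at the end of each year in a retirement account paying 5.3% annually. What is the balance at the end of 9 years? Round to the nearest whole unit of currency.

R$471,110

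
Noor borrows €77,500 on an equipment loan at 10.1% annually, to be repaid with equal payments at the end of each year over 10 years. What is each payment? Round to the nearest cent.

€12,667.00

PMT = 77500 / ( [1 − (1+0.101)^(−10)] / 0.101 ) = 77500 / 6.118259 = 12,667.0016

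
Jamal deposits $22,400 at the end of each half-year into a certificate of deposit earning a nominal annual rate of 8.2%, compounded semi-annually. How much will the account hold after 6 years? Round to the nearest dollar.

$338,515

Periodic rate i = 0.082/2 = 0.041; n = 6 × 2 = 12 periods.
FV = PMT · [(1+i)^n − 1] / i = 22400 · 15.112285 = 338,515.1797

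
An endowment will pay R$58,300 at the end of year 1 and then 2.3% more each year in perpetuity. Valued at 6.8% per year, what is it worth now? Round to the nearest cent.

PV = D₁/(r − g) = 58300/(0.068 − 0.023) = 1,295,555.5556

R$1,295,555.56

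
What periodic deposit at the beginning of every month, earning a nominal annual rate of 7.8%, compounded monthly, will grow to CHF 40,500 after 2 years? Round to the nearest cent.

CHF 1,554.66

Periodic rate i = 0.078/12 = 0.0065; n = 2 × 12 = 24 periods.
PMT = 40500 / ( [(1+0.0065)^24 − 1] / 0.0065 × (1+i) ) = 40500 / 26.050746 = 1,554.6580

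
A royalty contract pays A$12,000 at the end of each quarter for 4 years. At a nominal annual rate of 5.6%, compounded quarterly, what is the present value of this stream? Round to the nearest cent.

A$170,950.41

With 4 periods per year: i = 0.014, n = 16.
Annuity factor a(16|0.014) = 14.245868; PV = 12000 × 14.245868 = 170,950.4149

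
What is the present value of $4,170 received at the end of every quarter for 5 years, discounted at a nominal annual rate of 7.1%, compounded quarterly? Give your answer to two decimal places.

$69,689.47

Periodic rate i = 0.071/4 = 0.01775; n = 5 × 4 = 20 periods.
PV = PMT · [1 − (1+i)^(−n)] / i = 4170 · 16.712102 = 69,689.4670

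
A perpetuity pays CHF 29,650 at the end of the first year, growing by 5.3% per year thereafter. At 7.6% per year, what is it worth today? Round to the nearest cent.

PV = D₁/(r − g) = 29650/(0.076 − 0.053) = 1,289,130.4348

CHF 1,289,130.43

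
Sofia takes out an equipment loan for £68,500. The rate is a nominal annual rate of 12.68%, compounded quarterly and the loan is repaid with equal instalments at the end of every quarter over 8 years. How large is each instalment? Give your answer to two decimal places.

£3,437.88

With 4 periods per year: i = 0.0317, n = 32.
PMT = 68500 / ( [1 − (1+0.0317)^(−32)] / 0.0317 ) = 68500 / 19.925077 = 3,437.8788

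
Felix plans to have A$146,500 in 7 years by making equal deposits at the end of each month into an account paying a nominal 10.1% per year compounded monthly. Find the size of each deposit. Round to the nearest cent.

A$1,206.61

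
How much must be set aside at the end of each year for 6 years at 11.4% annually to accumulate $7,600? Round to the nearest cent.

$950.81

PMT = 7600 / ( [(1+0.114)^6 − 1] / 0.114 ) = 7600 / 7.993176 = 950.8111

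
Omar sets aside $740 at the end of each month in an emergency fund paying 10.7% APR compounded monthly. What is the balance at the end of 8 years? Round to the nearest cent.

With 12 periods per year: i = 0.00891667, n = 96.
Accumulation factor s(96|0.00891667) = 150.820293; FV = 740 × 150.820293 = 111,607.0172

$111,607.02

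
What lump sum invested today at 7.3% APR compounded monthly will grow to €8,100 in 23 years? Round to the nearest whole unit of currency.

€1,519

i = 0.073/12 = 0.00608333 per month; n = 23·12 = 276.
PV = FV·(1+i)^(−n) = 8,100 × 0.187512 = 1,518.8453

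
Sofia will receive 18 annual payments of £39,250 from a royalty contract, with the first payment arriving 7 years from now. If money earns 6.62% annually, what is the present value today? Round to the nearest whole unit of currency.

£276,291

PV at t=6 (ordinary 18-year annuity): 39250 × a(18|0.0662) = 39250 × 10.340928 = 405,881.4168
Discount back 6 years: 405,881.4168 × (1+0.0662)^(−6) = 405,881.4168 × 0.680719 = 276,291.2292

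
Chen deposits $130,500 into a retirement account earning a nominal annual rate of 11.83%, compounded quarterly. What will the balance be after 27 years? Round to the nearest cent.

$3,038,598.19

With 4 periods per year: i = 0.029575, n = 108.
FV = PV·(1+i)^n = 130,500 × 23.284277 = 3,038,598.1880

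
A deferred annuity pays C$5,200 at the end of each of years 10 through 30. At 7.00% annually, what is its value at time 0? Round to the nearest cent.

PV at t=9 (ordinary 21-year annuity): 5200 × a(21|0.07) = 5200 × 10.835527 = 56,344.7421
Discount back 9 years: 56,344.7421 × (1+0.07)^(−9) = 56,344.7421 × 0.543934 = 30,647.8065

C$30,647.81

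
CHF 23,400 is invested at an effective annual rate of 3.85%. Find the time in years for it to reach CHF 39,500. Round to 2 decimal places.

(1+i)^n = 39500/23400 = 1.68803, so n = ln 1.68803 / ln 1.0385 = 13.8592 years

13.86 years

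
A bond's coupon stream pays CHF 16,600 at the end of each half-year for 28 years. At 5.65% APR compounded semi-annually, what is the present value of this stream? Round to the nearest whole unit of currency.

i = 0.0565/2 = 0.02825 per half-year; n = 28·2 = 56.
PV = 16600 × [1 − (1+0.02825)^(−56)] / 0.02825 = 16600 × 27.960279 = 464,140.6281

CHF 464,141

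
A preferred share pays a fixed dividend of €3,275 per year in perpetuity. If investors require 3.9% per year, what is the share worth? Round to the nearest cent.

€83,974.36

PV = PMT / i = 3275 / 0.039 = 83,974.3590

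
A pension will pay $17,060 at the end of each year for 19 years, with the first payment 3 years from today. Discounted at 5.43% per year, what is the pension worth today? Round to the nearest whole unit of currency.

$179,153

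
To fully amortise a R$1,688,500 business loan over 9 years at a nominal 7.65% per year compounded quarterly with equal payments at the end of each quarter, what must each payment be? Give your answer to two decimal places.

R$65,317.37

i = 0.0765/4 = 0.019125 per quarter; n = 9·4 = 36.
Annuity-PV factor = 25.850704; PMT = 1.6885e+06 / 25.850704 = 65,317.3704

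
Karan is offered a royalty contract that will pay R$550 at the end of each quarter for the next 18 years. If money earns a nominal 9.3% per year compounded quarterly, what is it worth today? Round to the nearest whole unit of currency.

i = 0.093/4 = 0.02325 per quarter; n = 18·4 = 72.
PV = 550 × [1 − (1+0.02325)^(−72)] / 0.02325 = 550 × 34.790393 = 19,134.7163

R$19,135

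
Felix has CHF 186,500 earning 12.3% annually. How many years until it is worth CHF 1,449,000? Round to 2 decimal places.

17.67 years

n = ln(1.449e+06/186500) / ln(1+0.123) = ln(7.76944) / 0.116004 = 17.6736 years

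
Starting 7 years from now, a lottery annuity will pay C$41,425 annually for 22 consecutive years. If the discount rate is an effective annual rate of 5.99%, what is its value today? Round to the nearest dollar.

C$352,155

PV at t=6 (ordinary 22-year annuity): 41425 × a(22|0.0599) = 41425 × 12.052059 = 499,256.5369
PV₀ = 499,256.5369 / (1+0.0599)^6 = 499,256.5369 / 1.417716 = 352,155.4444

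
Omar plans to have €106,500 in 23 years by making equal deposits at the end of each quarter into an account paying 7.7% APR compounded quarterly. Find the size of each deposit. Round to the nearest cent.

With 4 periods per year: i = 0.01925, n = 92.
FV-annuity factor = 248.241462; PMT = 106500 / 248.241462 = 429.0178

€429.02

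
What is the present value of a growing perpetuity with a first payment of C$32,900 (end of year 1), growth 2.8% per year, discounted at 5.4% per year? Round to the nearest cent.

C$1,265,384.62

PV = D₁/(r − g) = 32900/(0.054 − 0.028) = 1,265,384.6154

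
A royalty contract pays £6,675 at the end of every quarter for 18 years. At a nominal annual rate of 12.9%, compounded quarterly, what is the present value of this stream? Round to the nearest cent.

£185,919.12

With 4 periods per year: i = 0.03225, n = 72.
PV = 6675 × [1 − (1+0.03225)^(−72)] / 0.03225 = 6675 × 27.853052 = 185,919.1205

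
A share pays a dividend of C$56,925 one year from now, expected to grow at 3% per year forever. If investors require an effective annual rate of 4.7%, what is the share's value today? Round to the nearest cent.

PV = D₁/(r − g) = 56925/(0.047 − 0.03) = 3,348,529.4118

C$3,348,529.41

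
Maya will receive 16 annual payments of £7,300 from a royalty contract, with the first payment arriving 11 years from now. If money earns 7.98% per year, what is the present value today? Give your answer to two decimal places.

£30,023.10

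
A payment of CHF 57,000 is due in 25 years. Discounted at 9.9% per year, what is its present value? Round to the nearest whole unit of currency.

Discount factor = (1+0.099)^(−25) = 0.094419; PV = 57,000 × 0.094419 = 5,381.8618

CHF 5,382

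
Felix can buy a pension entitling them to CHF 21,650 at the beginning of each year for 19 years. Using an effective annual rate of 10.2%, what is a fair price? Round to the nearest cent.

Annuity factor a(19|0.102) × (1+i) = 9.097324; PV = 21650 × 9.097324 = 196,957.0642
(Beginning-of-period payments → annuity-due factor ×(1+i).)

CHF 196,957.06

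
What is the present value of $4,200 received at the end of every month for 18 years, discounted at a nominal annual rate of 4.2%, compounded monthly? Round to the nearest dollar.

i = 0.042/12 = 0.0035 per month; n = 18·12 = 216.
PV = 4200 × [1 − (1+0.0035)^(−216)] / 0.0035 = 4200 × 151.382570 = 635,806.7939

$635,807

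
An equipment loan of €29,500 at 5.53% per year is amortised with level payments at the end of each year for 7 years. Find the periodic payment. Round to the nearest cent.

PMT = 29500 / ( [1 − (1+0.0553)^(−7)] / 0.0553 ) = 29500 / 5.676853 = 5,196.5407

€5,196.54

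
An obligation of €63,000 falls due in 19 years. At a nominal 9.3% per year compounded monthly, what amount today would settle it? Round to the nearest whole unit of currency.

€10,837

Periodic rate i = 0.093/12 = 0.00775; n = 19 × 12 = 228 periods.
PV = FV·(1+i)^(−n) = 63,000 × 0.172013 = 10,836.7884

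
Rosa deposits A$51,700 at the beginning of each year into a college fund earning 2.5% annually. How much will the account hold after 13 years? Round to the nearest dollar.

A$802,330

FV = 51700 × [(1+0.025)^13 − 1] / 0.025 × (1+i) = 51700 × 15.518953 = 802,329.8618
(annuity-due: payments at period start, so ×(1+i).)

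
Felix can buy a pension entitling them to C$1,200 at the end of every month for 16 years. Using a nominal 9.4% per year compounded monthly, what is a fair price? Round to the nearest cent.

With 12 periods per year: i = 0.00783333, n = 192.
PV = 1200 × [1 − (1+0.00783333)^(−192)] / 0.00783333 = 1200 × 99.121840 = 118,946.2079

C$118,946.21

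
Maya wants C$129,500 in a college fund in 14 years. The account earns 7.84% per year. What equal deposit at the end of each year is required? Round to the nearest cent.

C$5,409.47

FV-annuity factor = 23.939505; PMT = 129500 / 23.939505 = 5,409.4685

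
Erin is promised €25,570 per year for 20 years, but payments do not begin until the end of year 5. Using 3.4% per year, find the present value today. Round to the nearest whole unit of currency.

PV at t=4 (ordinary 20-year annuity): 25570 × a(20|0.034) = 25570 × 14.341867 = 366,721.5361
PV₀ = 366,721.5361 / (1+0.034)^4 = 366,721.5361 / 1.143095 = 320,814.7002

€320,815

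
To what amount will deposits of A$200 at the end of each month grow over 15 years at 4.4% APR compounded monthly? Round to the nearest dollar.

A$50,861

With 12 periods per year: i = 0.00366667, n = 180.
Accumulation factor s(180|0.00366667) = 254.306823; FV = 200 × 254.306823 = 50,861.3646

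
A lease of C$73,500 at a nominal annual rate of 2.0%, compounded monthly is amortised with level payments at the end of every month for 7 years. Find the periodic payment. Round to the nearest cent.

C$938.41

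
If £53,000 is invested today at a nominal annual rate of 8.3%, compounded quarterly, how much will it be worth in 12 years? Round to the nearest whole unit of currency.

£142,039

i = 0.083/4 = 0.02075 per quarter; n = 12·4 = 48.
FV = 53,000 × (1 + 0.02075)^48 = 142,038.6455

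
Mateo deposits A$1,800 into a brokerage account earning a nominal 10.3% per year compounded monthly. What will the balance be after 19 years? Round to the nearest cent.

i = 0.103/12 = 0.00858333 per month; n = 19·12 = 228.
FV = 1,800 × (1 + 0.00858333)^228 = 12,634.5563

A$12,634.56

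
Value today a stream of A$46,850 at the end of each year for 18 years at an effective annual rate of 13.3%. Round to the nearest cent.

Annuity factor a(18|0.133) = 6.724451; PV = 46850 × 6.724451 = 315,040.5060

A$315,040.51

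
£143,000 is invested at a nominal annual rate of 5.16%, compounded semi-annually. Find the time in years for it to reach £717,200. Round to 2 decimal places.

31.65 years

Periodic rate i = 0.0516/2 = 0.0258.
n = ln(717200/143000) / ln(1+0.0258) = ln(5.01538) / 0.025473 = 63.3032 half-years
= 63.3032/2 years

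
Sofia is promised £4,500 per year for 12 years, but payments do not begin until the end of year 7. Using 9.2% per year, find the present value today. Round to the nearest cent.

Value one period before first payment (t=6): 4500 × [1 − (1+0.092)^(−12)] / 0.092 = 4500 × 7.089141 = 31,901.1355
PV₀ = 31,901.1355 / (1+0.092)^6 = 31,901.1355 / 1.695649 = 18,813.5309

£18,813.53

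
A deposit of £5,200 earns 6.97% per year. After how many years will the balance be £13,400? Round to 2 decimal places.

n = ln(13400/5200) / ln(1+0.0697) = ln(2.57692) / 0.067378 = 14.0490 years

14.05 years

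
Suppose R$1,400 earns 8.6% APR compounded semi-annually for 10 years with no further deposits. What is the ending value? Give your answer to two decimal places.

With 2 periods per year: i = 0.043, n = 20.
FV = PV·(1+i)^n = 1,400 × 2.321059 = 3,249.4825

R$3,249.48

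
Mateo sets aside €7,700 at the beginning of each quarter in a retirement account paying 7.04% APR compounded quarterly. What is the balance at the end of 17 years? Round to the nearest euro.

€1,012,935

Periodic rate i = 0.0704/4 = 0.0176; n = 17 × 4 = 68 periods.
Accumulation factor s(68|0.0176) × (1+i) = 131.550046; FV = 7700 × 131.550046 = 1,012,935.3552
(annuity-due: payments at period start, so ×(1+i).)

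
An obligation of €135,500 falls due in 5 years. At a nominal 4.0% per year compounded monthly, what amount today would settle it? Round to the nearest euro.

i = 0.04/12 = 0.00333333 per month; n = 5·12 = 60.
PV = 135,500 / (1 + 0.00333333)^60 = 135,500 / 1.220997 = 110,974.9205

€110,975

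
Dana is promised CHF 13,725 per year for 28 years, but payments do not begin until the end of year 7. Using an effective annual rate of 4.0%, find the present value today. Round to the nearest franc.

CHF 180,745

PV at t=6 (ordinary 28-year annuity): 13725 × a(28|0.04) = 13725 × 16.663063 = 228,700.5427
PV₀ = 228,700.5427 / (1+0.04)^6 = 228,700.5427 / 1.265319 = 180,745.3609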